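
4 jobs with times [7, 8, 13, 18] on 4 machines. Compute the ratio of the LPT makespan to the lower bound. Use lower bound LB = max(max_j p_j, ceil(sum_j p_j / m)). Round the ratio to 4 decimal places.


LPT order: [18, 13, 8, 7]
Machine loads after assignment: [18, 13, 8, 7]
LPT makespan = 18
Lower bound = max(max_job, ceil(total/4)) = max(18, 12) = 18
Ratio = 18 / 18 = 1.0

1.0


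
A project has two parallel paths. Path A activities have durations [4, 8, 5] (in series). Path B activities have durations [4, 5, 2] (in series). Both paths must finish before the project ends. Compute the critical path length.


Path A total = 4 + 8 + 5 = 17
Path B total = 4 + 5 + 2 = 11
Critical path = longest path = max(17, 11) = 17

17


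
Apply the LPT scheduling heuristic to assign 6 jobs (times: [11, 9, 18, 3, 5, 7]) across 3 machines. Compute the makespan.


Sort jobs in decreasing order (LPT): [18, 11, 9, 7, 5, 3]
Assign each job to the least loaded machine:
  Machine 1: jobs [18], load = 18
  Machine 2: jobs [11, 5, 3], load = 19
  Machine 3: jobs [9, 7], load = 16
Makespan = max load = 19

19


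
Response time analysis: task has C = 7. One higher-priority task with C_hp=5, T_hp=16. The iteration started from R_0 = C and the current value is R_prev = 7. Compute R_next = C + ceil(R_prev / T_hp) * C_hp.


R_next = C + ceil(R_prev / T_hp) * C_hp
ceil(7 / 16) = ceil(0.4375) = 1
Interference = 1 * 5 = 5
R_next = 7 + 5 = 12

12


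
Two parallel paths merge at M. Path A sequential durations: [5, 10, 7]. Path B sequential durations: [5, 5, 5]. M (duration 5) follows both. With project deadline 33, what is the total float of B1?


Forward pass: ES(B1) = sum of predecessors on chain B = 0
EF = ES + duration = 0 + 5 = 5
Backward pass: LF(M) = deadline = 33; LS(M) = 33 - 5 = 28
LF(B1) = LS(M) - sum(successors on chain B) = 28 - 10 = 18
LS = LF - duration = 18 - 5 = 13
Total float = LS - ES = 13 - 0 = 13

13


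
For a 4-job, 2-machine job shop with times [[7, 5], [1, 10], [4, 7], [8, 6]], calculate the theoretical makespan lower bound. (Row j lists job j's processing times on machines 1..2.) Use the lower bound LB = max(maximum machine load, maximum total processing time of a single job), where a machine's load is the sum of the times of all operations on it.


Machine loads:
  Machine 1: 7 + 1 + 4 + 8 = 20
  Machine 2: 5 + 10 + 7 + 6 = 28
Max machine load = 28
Job totals:
  Job 1: 12
  Job 2: 11
  Job 3: 11
  Job 4: 14
Max job total = 14
Lower bound = max(28, 14) = 28

28


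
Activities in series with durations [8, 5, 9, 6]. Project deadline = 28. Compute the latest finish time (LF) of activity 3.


LF(activity 3) = deadline - sum of successor durations
Successors: activities 4 through 4 with durations [6]
Sum of successor durations = 6
LF = 28 - 6 = 22

22


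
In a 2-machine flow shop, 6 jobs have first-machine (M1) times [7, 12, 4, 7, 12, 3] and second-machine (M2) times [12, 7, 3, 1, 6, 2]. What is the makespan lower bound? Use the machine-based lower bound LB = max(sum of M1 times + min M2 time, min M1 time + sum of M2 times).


LB1 = sum(M1 times) + min(M2 times) = 45 + 1 = 46
LB2 = min(M1 times) + sum(M2 times) = 3 + 31 = 34
Lower bound = max(LB1, LB2) = max(46, 34) = 46

46


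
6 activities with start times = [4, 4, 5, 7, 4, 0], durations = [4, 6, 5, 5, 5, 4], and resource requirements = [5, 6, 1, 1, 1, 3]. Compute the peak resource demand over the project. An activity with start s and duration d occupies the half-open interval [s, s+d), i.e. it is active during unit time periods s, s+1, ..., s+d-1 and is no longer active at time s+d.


Each activity i is active on [start_i, start_i + duration_i).
Compute total resource usage per time slot:
  t=0: active resources = [3], total = 3
  t=1: active resources = [3], total = 3
  t=2: active resources = [3], total = 3
  t=3: active resources = [3], total = 3
  t=4: active resources = [5, 6, 1], total = 12
  t=5: active resources = [5, 6, 1, 1], total = 13
  t=6: active resources = [5, 6, 1, 1], total = 13
  t=7: active resources = [5, 6, 1, 1, 1], total = 14
  t=8: active resources = [6, 1, 1, 1], total = 9
  t=9: active resources = [6, 1, 1], total = 8
  t=10: active resources = [1], total = 1
  t=11: active resources = [1], total = 1
Peak resource demand = 14

14


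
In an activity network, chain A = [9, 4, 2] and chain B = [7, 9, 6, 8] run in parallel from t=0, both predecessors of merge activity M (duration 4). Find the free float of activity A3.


ES(A3) = sum of predecessors on chain A = 13
EF(A3) = ES + duration = 13 + 2 = 15
Successor of A3 is M. ES(M) = max(sum(A), sum(B)) = max(15, 30) = 30
Free float = ES(successor) - EF(current) = 30 - 15 = 15

15


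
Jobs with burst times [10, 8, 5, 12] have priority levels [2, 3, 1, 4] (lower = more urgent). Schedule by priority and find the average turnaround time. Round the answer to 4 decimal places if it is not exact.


Sort by priority (ascending = highest first):
Order: [(1, 5), (2, 10), (3, 8), (4, 12)]
Completion times:
  Priority 1, burst=5, C=5
  Priority 2, burst=10, C=15
  Priority 3, burst=8, C=23
  Priority 4, burst=12, C=35
Average turnaround = 78/4 = 19.5

19.5


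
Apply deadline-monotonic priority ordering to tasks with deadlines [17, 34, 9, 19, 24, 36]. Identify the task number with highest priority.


Sort tasks by relative deadline (ascending):
  Task 3: deadline = 9
  Task 1: deadline = 17
  Task 4: deadline = 19
  Task 5: deadline = 24
  Task 2: deadline = 34
  Task 6: deadline = 36
Priority order (highest first): [3, 1, 4, 5, 2, 6]
Highest priority task = 3

3


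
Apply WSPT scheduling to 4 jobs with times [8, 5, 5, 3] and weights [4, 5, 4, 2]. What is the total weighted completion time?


Compute p/w ratios and sort ascending (WSPT): [(5, 5), (5, 4), (3, 2), (8, 4)]
Compute weighted completion times:
  Job (p=5,w=5): C=5, w*C=5*5=25
  Job (p=5,w=4): C=10, w*C=4*10=40
  Job (p=3,w=2): C=13, w*C=2*13=26
  Job (p=8,w=4): C=21, w*C=4*21=84
Total weighted completion time = 175

175


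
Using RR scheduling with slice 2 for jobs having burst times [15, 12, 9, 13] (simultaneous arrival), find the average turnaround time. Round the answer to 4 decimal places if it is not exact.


Time quantum = 2
Execution trace:
  J1 runs 2 units, time = 2
  J2 runs 2 units, time = 4
  J3 runs 2 units, time = 6
  J4 runs 2 units, time = 8
  J1 runs 2 units, time = 10
  J2 runs 2 units, time = 12
  J3 runs 2 units, time = 14
  J4 runs 2 units, time = 16
  J1 runs 2 units, time = 18
  J2 runs 2 units, time = 20
  J3 runs 2 units, time = 22
  J4 runs 2 units, time = 24
  J1 runs 2 units, time = 26
  J2 runs 2 units, time = 28
  J3 runs 2 units, time = 30
  J4 runs 2 units, time = 32
  J1 runs 2 units, time = 34
  J2 runs 2 units, time = 36
  J3 runs 1 units, time = 37
  J4 runs 2 units, time = 39
  J1 runs 2 units, time = 41
  J2 runs 2 units, time = 43
  J4 runs 2 units, time = 45
  J1 runs 2 units, time = 47
  J4 runs 1 units, time = 48
  J1 runs 1 units, time = 49
Finish times: [49, 43, 37, 48]
Average turnaround = 177/4 = 44.25

44.25


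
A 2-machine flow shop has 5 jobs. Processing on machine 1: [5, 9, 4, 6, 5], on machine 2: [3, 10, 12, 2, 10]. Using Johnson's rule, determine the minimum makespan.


Apply Johnson's rule:
  Group 1 (a <= b): [(3, 4, 12), (5, 5, 10), (2, 9, 10)]
  Group 2 (a > b): [(1, 5, 3), (4, 6, 2)]
Optimal job order: [3, 5, 2, 1, 4]
Schedule:
  Job 3: M1 done at 4, M2 done at 16
  Job 5: M1 done at 9, M2 done at 26
  Job 2: M1 done at 18, M2 done at 36
  Job 1: M1 done at 23, M2 done at 39
  Job 4: M1 done at 29, M2 done at 41
Makespan = 41

41


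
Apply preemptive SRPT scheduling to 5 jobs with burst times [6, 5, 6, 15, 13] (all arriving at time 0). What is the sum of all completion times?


Since all jobs arrive at t=0, SRPT equals SPT ordering.
SPT order: [5, 6, 6, 13, 15]
Completion times:
  Job 1: p=5, C=5
  Job 2: p=6, C=11
  Job 3: p=6, C=17
  Job 4: p=13, C=30
  Job 5: p=15, C=45
Total completion time = 5 + 11 + 17 + 30 + 45 = 108

108


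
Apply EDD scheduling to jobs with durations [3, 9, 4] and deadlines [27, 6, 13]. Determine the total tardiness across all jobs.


Sort by due date (EDD order): [(9, 6), (4, 13), (3, 27)]
Compute completion times and tardiness:
  Job 1: p=9, d=6, C=9, tardiness=max(0,9-6)=3
  Job 2: p=4, d=13, C=13, tardiness=max(0,13-13)=0
  Job 3: p=3, d=27, C=16, tardiness=max(0,16-27)=0
Total tardiness = 3

3


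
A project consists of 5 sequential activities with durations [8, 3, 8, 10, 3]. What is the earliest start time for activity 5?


Activity 5 starts after activities 1 through 4 complete.
Predecessor durations: [8, 3, 8, 10]
ES = 8 + 3 + 8 + 10 = 29

29


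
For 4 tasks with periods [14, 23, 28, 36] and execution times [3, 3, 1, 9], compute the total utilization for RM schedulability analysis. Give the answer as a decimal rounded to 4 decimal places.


Compute individual utilizations (exact fractions):
  Task 1: C/T = 3/14 (approx. 0.2143)
  Task 2: C/T = 3/23 (approx. 0.1304)
  Task 3: C/T = 1/28 (approx. 0.0357)
  Task 4: C/T = 9/36 = 1/4 (approx. 0.25)
Total utilization U = 3/14 + 3/23 + 1/28 + 1/4 = 29/46
Rounded to 4 decimal places: U = 0.6304
RM (Liu & Layland) bound for 4 tasks = 0.756828; compare with U = 29/46 (approx. 0.630435)
U <= bound, so schedulable by RM sufficient condition.

0.6304


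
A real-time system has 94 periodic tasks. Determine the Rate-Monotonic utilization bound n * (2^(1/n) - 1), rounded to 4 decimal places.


Compute 2^(1/94) = 1.0074011604
Subtract 1: 1.0074011604 - 1 = 0.0074011604
Multiply by n: 94 * 0.0074011604 = 0.6957090776
Round to 4 dp: 0.6957

0.6957


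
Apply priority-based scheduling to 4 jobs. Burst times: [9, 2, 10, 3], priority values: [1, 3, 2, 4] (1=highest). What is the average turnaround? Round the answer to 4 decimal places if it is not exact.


Sort by priority (ascending = highest first):
Order: [(1, 9), (2, 10), (3, 2), (4, 3)]
Completion times:
  Priority 1, burst=9, C=9
  Priority 2, burst=10, C=19
  Priority 3, burst=2, C=21
  Priority 4, burst=3, C=24
Average turnaround = 73/4 = 18.25

18.25


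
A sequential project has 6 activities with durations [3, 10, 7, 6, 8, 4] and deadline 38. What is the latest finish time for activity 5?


LF(activity 5) = deadline - sum of successor durations
Successors: activities 6 through 6 with durations [4]
Sum of successor durations = 4
LF = 38 - 4 = 34

34


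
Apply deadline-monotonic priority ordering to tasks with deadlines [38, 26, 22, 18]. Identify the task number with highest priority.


Sort tasks by relative deadline (ascending):
  Task 4: deadline = 18
  Task 3: deadline = 22
  Task 2: deadline = 26
  Task 1: deadline = 38
Priority order (highest first): [4, 3, 2, 1]
Highest priority task = 4

4


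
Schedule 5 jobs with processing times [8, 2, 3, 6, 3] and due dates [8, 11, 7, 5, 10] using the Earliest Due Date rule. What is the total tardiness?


Sort by due date (EDD order): [(6, 5), (3, 7), (8, 8), (3, 10), (2, 11)]
Compute completion times and tardiness:
  Job 1: p=6, d=5, C=6, tardiness=max(0,6-5)=1
  Job 2: p=3, d=7, C=9, tardiness=max(0,9-7)=2
  Job 3: p=8, d=8, C=17, tardiness=max(0,17-8)=9
  Job 4: p=3, d=10, C=20, tardiness=max(0,20-10)=10
  Job 5: p=2, d=11, C=22, tardiness=max(0,22-11)=11
Total tardiness = 33

33


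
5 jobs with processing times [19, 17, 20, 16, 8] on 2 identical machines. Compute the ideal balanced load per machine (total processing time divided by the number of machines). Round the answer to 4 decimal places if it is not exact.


Total processing time = 19 + 17 + 20 + 16 + 8 = 80
Number of machines = 2
Ideal balanced load = 80 / 2 = 40.0

40.0


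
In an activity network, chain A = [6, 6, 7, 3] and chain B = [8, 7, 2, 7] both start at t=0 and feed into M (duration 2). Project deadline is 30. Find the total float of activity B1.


Forward pass: ES(B1) = sum of predecessors on chain B = 0
EF = ES + duration = 0 + 8 = 8
Backward pass: LF(M) = deadline = 30; LS(M) = 30 - 2 = 28
LF(B1) = LS(M) - sum(successors on chain B) = 28 - 16 = 12
LS = LF - duration = 12 - 8 = 4
Total float = LS - ES = 4 - 0 = 4

4


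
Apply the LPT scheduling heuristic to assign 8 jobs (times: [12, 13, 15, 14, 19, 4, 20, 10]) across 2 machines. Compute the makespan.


Sort jobs in decreasing order (LPT): [20, 19, 15, 14, 13, 12, 10, 4]
Assign each job to the least loaded machine:
  Machine 1: jobs [20, 14, 13, 4], load = 51
  Machine 2: jobs [19, 15, 12, 10], load = 56
Makespan = max load = 56

56


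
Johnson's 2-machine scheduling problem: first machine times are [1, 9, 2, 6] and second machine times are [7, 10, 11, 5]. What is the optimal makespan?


Apply Johnson's rule:
  Group 1 (a <= b): [(1, 1, 7), (3, 2, 11), (2, 9, 10)]
  Group 2 (a > b): [(4, 6, 5)]
Optimal job order: [1, 3, 2, 4]
Schedule:
  Job 1: M1 done at 1, M2 done at 8
  Job 3: M1 done at 3, M2 done at 19
  Job 2: M1 done at 12, M2 done at 29
  Job 4: M1 done at 18, M2 done at 34
Makespan = 34

34


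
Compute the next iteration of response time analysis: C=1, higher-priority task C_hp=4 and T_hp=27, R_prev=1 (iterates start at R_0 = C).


R_next = C + ceil(R_prev / T_hp) * C_hp
ceil(1 / 27) = ceil(0.037) = 1
Interference = 1 * 4 = 4
R_next = 1 + 4 = 5

5


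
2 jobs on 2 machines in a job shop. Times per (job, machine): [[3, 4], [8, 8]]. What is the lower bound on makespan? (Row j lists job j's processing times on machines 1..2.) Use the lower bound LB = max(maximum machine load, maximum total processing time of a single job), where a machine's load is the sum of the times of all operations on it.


Machine loads:
  Machine 1: 3 + 8 = 11
  Machine 2: 4 + 8 = 12
Max machine load = 12
Job totals:
  Job 1: 7
  Job 2: 16
Max job total = 16
Lower bound = max(12, 16) = 16

16


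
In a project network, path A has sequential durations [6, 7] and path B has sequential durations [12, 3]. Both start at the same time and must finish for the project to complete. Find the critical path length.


Path A total = 6 + 7 = 13
Path B total = 12 + 3 = 15
Critical path = longest path = max(13, 15) = 15

15


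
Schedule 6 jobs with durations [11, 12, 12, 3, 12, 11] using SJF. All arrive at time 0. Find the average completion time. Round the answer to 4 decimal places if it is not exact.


SJF order (ascending): [3, 11, 11, 12, 12, 12]
Completion times:
  Job 1: burst=3, C=3
  Job 2: burst=11, C=14
  Job 3: burst=11, C=25
  Job 4: burst=12, C=37
  Job 5: burst=12, C=49
  Job 6: burst=12, C=61
Average completion = 189/6 = 31.5

31.5


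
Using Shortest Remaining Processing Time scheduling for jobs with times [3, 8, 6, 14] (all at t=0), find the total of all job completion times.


Since all jobs arrive at t=0, SRPT equals SPT ordering.
SPT order: [3, 6, 8, 14]
Completion times:
  Job 1: p=3, C=3
  Job 2: p=6, C=9
  Job 3: p=8, C=17
  Job 4: p=14, C=31
Total completion time = 3 + 9 + 17 + 31 = 60

60


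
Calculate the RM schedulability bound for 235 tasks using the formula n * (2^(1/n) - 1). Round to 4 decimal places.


Compute 2^(1/235) = 1.0029539167
Subtract 1: 1.0029539167 - 1 = 0.0029539167
Multiply by n: 235 * 0.0029539167 = 0.6941704245
Round to 4 dp: 0.6942

0.6942


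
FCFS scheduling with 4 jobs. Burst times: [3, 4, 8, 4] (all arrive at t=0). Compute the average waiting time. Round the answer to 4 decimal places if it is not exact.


FCFS order (as given): [3, 4, 8, 4]
Waiting times:
  Job 1: wait = 0
  Job 2: wait = 3
  Job 3: wait = 7
  Job 4: wait = 15
Sum of waiting times = 25
Average waiting time = 25/4 = 6.25

6.25


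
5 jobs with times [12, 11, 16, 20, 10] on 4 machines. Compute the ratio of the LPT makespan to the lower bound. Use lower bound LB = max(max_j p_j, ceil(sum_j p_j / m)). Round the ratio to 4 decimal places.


LPT order: [20, 16, 12, 11, 10]
Machine loads after assignment: [20, 16, 12, 21]
LPT makespan = 21
Lower bound = max(max_job, ceil(total/4)) = max(20, 18) = 20
Ratio = 21 / 20 = 1.05

1.05


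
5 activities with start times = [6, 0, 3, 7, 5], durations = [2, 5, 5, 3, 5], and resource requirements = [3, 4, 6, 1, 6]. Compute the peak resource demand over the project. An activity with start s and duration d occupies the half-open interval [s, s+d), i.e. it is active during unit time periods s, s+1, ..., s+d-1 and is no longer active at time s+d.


Each activity i is active on [start_i, start_i + duration_i).
Compute total resource usage per time slot:
  t=0: active resources = [4], total = 4
  t=1: active resources = [4], total = 4
  t=2: active resources = [4], total = 4
  t=3: active resources = [4, 6], total = 10
  t=4: active resources = [4, 6], total = 10
  t=5: active resources = [6, 6], total = 12
  t=6: active resources = [3, 6, 6], total = 15
  t=7: active resources = [3, 6, 1, 6], total = 16
  t=8: active resources = [1, 6], total = 7
  t=9: active resources = [1, 6], total = 7
Peak resource demand = 16

16


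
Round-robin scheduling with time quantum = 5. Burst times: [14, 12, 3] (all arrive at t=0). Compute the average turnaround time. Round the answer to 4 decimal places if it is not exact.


Time quantum = 5
Execution trace:
  J1 runs 5 units, time = 5
  J2 runs 5 units, time = 10
  J3 runs 3 units, time = 13
  J1 runs 5 units, time = 18
  J2 runs 5 units, time = 23
  J1 runs 4 units, time = 27
  J2 runs 2 units, time = 29
Finish times: [27, 29, 13]
Average turnaround = 69/3 = 23.0

23.0


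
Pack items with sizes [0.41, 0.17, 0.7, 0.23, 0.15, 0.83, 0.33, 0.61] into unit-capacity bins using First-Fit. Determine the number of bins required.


Place items sequentially using First-Fit:
  Item 0.41 -> new Bin 1
  Item 0.17 -> Bin 1 (now 0.58)
  Item 0.7 -> new Bin 2
  Item 0.23 -> Bin 1 (now 0.81)
  Item 0.15 -> Bin 1 (now 0.96)
  Item 0.83 -> new Bin 3
  Item 0.33 -> new Bin 4
  Item 0.61 -> Bin 4 (now 0.94)
Total bins used = 4

4


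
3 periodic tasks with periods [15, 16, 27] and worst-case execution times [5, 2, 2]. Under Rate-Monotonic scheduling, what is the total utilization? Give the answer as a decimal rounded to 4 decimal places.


Compute individual utilizations (exact fractions):
  Task 1: C/T = 5/15 = 1/3 (approx. 0.3333)
  Task 2: C/T = 2/16 = 1/8 (approx. 0.125)
  Task 3: C/T = 2/27 (approx. 0.0741)
Total utilization U = 1/3 + 1/8 + 2/27 = 115/216
Rounded to 4 decimal places: U = 0.5324
RM (Liu & Layland) bound for 3 tasks = 0.779763; compare with U = 115/216 (approx. 0.532407)
U <= bound, so schedulable by RM sufficient condition.

0.5324


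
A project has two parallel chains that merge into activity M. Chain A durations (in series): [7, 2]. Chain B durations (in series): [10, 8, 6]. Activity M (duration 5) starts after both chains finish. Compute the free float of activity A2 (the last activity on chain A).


ES(A2) = sum of predecessors on chain A = 7
EF(A2) = ES + duration = 7 + 2 = 9
Successor of A2 is M. ES(M) = max(sum(A), sum(B)) = max(9, 24) = 24
Free float = ES(successor) - EF(current) = 24 - 9 = 15

15


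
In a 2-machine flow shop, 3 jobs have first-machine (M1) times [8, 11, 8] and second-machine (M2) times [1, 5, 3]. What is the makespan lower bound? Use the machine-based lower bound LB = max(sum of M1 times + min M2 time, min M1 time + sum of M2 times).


LB1 = sum(M1 times) + min(M2 times) = 27 + 1 = 28
LB2 = min(M1 times) + sum(M2 times) = 8 + 9 = 17
Lower bound = max(LB1, LB2) = max(28, 17) = 28

28


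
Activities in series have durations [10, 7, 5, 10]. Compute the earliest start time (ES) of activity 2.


Activity 2 starts after activities 1 through 1 complete.
Predecessor durations: [10]
ES = 10 = 10

10


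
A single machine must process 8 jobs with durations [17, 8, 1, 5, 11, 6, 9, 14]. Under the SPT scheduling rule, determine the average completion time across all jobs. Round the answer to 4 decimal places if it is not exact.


Sort jobs by processing time (SPT order): [1, 5, 6, 8, 9, 11, 14, 17]
Compute completion times sequentially:
  Job 1: processing = 1, completes at 1
  Job 2: processing = 5, completes at 6
  Job 3: processing = 6, completes at 12
  Job 4: processing = 8, completes at 20
  Job 5: processing = 9, completes at 29
  Job 6: processing = 11, completes at 40
  Job 7: processing = 14, completes at 54
  Job 8: processing = 17, completes at 71
Sum of completion times = 233
Average completion time = 233/8 = 29.125

29.125


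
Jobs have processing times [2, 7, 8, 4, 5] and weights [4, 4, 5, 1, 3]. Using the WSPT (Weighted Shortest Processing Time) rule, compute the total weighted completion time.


Compute p/w ratios and sort ascending (WSPT): [(2, 4), (8, 5), (5, 3), (7, 4), (4, 1)]
Compute weighted completion times:
  Job (p=2,w=4): C=2, w*C=4*2=8
  Job (p=8,w=5): C=10, w*C=5*10=50
  Job (p=5,w=3): C=15, w*C=3*15=45
  Job (p=7,w=4): C=22, w*C=4*22=88
  Job (p=4,w=1): C=26, w*C=1*26=26
Total weighted completion time = 217

217


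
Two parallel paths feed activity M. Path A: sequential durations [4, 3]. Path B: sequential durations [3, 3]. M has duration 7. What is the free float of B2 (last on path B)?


ES(B2) = sum of predecessors on chain B = 3
EF(B2) = ES + duration = 3 + 3 = 6
Successor of B2 is M. ES(M) = max(sum(A), sum(B)) = max(7, 6) = 7
Free float = ES(successor) - EF(current) = 7 - 6 = 1

1


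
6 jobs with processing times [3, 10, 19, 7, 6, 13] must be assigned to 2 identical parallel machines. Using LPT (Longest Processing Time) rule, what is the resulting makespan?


Sort jobs in decreasing order (LPT): [19, 13, 10, 7, 6, 3]
Assign each job to the least loaded machine:
  Machine 1: jobs [19, 7, 3], load = 29
  Machine 2: jobs [13, 10, 6], load = 29
Makespan = max load = 29

29


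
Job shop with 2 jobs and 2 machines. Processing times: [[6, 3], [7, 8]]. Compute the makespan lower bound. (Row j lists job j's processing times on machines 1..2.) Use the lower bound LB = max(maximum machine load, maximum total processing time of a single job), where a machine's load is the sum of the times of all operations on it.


Machine loads:
  Machine 1: 6 + 7 = 13
  Machine 2: 3 + 8 = 11
Max machine load = 13
Job totals:
  Job 1: 9
  Job 2: 15
Max job total = 15
Lower bound = max(13, 15) = 15

15


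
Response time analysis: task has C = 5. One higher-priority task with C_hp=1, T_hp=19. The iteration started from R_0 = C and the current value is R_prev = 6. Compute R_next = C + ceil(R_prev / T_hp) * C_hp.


R_next = C + ceil(R_prev / T_hp) * C_hp
ceil(6 / 19) = ceil(0.3158) = 1
Interference = 1 * 1 = 1
R_next = 5 + 1 = 6
R_next = R_prev, so the iteration has converged (response time = 6).

6


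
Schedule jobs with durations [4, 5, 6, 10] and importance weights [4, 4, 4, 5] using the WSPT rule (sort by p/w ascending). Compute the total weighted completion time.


Compute p/w ratios and sort ascending (WSPT): [(4, 4), (5, 4), (6, 4), (10, 5)]
Compute weighted completion times:
  Job (p=4,w=4): C=4, w*C=4*4=16
  Job (p=5,w=4): C=9, w*C=4*9=36
  Job (p=6,w=4): C=15, w*C=4*15=60
  Job (p=10,w=5): C=25, w*C=5*25=125
Total weighted completion time = 237

237


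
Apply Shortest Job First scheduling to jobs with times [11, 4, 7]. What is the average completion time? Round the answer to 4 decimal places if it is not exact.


SJF order (ascending): [4, 7, 11]
Completion times:
  Job 1: burst=4, C=4
  Job 2: burst=7, C=11
  Job 3: burst=11, C=22
Average completion = 37/3 = 12.3333

12.3333


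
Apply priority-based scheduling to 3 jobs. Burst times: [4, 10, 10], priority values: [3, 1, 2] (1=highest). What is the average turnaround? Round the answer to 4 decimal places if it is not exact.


Sort by priority (ascending = highest first):
Order: [(1, 10), (2, 10), (3, 4)]
Completion times:
  Priority 1, burst=10, C=10
  Priority 2, burst=10, C=20
  Priority 3, burst=4, C=24
Average turnaround = 54/3 = 18.0

18.0


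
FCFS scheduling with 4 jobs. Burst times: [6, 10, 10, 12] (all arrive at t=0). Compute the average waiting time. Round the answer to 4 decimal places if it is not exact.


FCFS order (as given): [6, 10, 10, 12]
Waiting times:
  Job 1: wait = 0
  Job 2: wait = 6
  Job 3: wait = 16
  Job 4: wait = 26
Sum of waiting times = 48
Average waiting time = 48/4 = 12.0

12.0


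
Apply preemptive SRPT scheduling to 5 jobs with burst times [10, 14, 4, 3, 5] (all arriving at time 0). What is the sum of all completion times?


Since all jobs arrive at t=0, SRPT equals SPT ordering.
SPT order: [3, 4, 5, 10, 14]
Completion times:
  Job 1: p=3, C=3
  Job 2: p=4, C=7
  Job 3: p=5, C=12
  Job 4: p=10, C=22
  Job 5: p=14, C=36
Total completion time = 3 + 7 + 12 + 22 + 36 = 80

80


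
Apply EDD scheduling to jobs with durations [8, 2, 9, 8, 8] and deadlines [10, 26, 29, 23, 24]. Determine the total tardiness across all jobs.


Sort by due date (EDD order): [(8, 10), (8, 23), (8, 24), (2, 26), (9, 29)]
Compute completion times and tardiness:
  Job 1: p=8, d=10, C=8, tardiness=max(0,8-10)=0
  Job 2: p=8, d=23, C=16, tardiness=max(0,16-23)=0
  Job 3: p=8, d=24, C=24, tardiness=max(0,24-24)=0
  Job 4: p=2, d=26, C=26, tardiness=max(0,26-26)=0
  Job 5: p=9, d=29, C=35, tardiness=max(0,35-29)=6
Total tardiness = 6

6


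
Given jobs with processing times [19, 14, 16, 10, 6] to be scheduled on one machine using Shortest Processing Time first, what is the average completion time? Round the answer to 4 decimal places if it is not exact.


Sort jobs by processing time (SPT order): [6, 10, 14, 16, 19]
Compute completion times sequentially:
  Job 1: processing = 6, completes at 6
  Job 2: processing = 10, completes at 16
  Job 3: processing = 14, completes at 30
  Job 4: processing = 16, completes at 46
  Job 5: processing = 19, completes at 65
Sum of completion times = 163
Average completion time = 163/5 = 32.6

32.6


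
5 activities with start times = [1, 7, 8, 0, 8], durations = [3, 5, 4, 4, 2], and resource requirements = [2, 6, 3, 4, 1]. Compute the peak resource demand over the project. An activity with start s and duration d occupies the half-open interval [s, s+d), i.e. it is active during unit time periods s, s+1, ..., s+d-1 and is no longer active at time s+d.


Each activity i is active on [start_i, start_i + duration_i).
Compute total resource usage per time slot:
  t=0: active resources = [4], total = 4
  t=1: active resources = [2, 4], total = 6
  t=2: active resources = [2, 4], total = 6
  t=3: active resources = [2, 4], total = 6
  t=4: active resources = [], total = 0
  t=5: active resources = [], total = 0
  t=6: active resources = [], total = 0
  t=7: active resources = [6], total = 6
  t=8: active resources = [6, 3, 1], total = 10
  t=9: active resources = [6, 3, 1], total = 10
  t=10: active resources = [6, 3], total = 9
  t=11: active resources = [6, 3], total = 9
Peak resource demand = 10

10


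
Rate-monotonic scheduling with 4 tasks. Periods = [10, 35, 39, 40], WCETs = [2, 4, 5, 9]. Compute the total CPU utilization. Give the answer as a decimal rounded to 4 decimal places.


Compute individual utilizations (exact fractions):
  Task 1: C/T = 2/10 = 1/5 (approx. 0.2)
  Task 2: C/T = 4/35 (approx. 0.1143)
  Task 3: C/T = 5/39 (approx. 0.1282)
  Task 4: C/T = 9/40 (approx. 0.225)
Total utilization U = 1/5 + 4/35 + 5/39 + 9/40 = 7289/10920
Rounded to 4 decimal places: U = 0.6675
RM (Liu & Layland) bound for 4 tasks = 0.756828; compare with U = 7289/10920 (approx. 0.667491)
U <= bound, so schedulable by RM sufficient condition.

0.6675


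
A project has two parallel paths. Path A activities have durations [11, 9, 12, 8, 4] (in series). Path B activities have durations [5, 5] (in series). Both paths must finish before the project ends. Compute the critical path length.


Path A total = 11 + 9 + 12 + 8 + 4 = 44
Path B total = 5 + 5 = 10
Critical path = longest path = max(44, 10) = 44

44


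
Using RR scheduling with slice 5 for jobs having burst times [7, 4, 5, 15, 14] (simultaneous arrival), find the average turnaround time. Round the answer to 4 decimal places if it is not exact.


Time quantum = 5
Execution trace:
  J1 runs 5 units, time = 5
  J2 runs 4 units, time = 9
  J3 runs 5 units, time = 14
  J4 runs 5 units, time = 19
  J5 runs 5 units, time = 24
  J1 runs 2 units, time = 26
  J4 runs 5 units, time = 31
  J5 runs 5 units, time = 36
  J4 runs 5 units, time = 41
  J5 runs 4 units, time = 45
Finish times: [26, 9, 14, 41, 45]
Average turnaround = 135/5 = 27.0

27.0


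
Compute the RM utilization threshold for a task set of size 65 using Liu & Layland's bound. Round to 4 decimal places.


Compute 2^(1/65) = 1.0107208638
Subtract 1: 1.0107208638 - 1 = 0.0107208638
Multiply by n: 65 * 0.0107208638 = 0.6968561470
Round to 4 dp: 0.6969

0.6969


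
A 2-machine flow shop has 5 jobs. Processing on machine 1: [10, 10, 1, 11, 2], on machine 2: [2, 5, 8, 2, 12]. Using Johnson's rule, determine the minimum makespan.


Apply Johnson's rule:
  Group 1 (a <= b): [(3, 1, 8), (5, 2, 12)]
  Group 2 (a > b): [(2, 10, 5), (1, 10, 2), (4, 11, 2)]
Optimal job order: [3, 5, 2, 1, 4]
Schedule:
  Job 3: M1 done at 1, M2 done at 9
  Job 5: M1 done at 3, M2 done at 21
  Job 2: M1 done at 13, M2 done at 26
  Job 1: M1 done at 23, M2 done at 28
  Job 4: M1 done at 34, M2 done at 36
Makespan = 36

36


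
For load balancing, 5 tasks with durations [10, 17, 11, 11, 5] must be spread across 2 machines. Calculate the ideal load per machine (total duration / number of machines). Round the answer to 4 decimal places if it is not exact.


Total processing time = 10 + 17 + 11 + 11 + 5 = 54
Number of machines = 2
Ideal balanced load = 54 / 2 = 27.0

27.0


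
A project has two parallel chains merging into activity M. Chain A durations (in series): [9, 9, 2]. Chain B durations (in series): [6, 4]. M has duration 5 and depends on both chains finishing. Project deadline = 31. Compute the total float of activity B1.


Forward pass: ES(B1) = sum of predecessors on chain B = 0
EF = ES + duration = 0 + 6 = 6
Backward pass: LF(M) = deadline = 31; LS(M) = 31 - 5 = 26
LF(B1) = LS(M) - sum(successors on chain B) = 26 - 4 = 22
LS = LF - duration = 22 - 6 = 16
Total float = LS - ES = 16 - 0 = 16

16


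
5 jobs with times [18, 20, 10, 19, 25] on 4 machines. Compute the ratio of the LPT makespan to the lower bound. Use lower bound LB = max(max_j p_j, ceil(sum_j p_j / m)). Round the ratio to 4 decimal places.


LPT order: [25, 20, 19, 18, 10]
Machine loads after assignment: [25, 20, 19, 28]
LPT makespan = 28
Lower bound = max(max_job, ceil(total/4)) = max(25, 23) = 25
Ratio = 28 / 25 = 1.12

1.12


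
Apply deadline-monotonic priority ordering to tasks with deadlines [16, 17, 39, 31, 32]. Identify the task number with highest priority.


Sort tasks by relative deadline (ascending):
  Task 1: deadline = 16
  Task 2: deadline = 17
  Task 4: deadline = 31
  Task 5: deadline = 32
  Task 3: deadline = 39
Priority order (highest first): [1, 2, 4, 5, 3]
Highest priority task = 1

1


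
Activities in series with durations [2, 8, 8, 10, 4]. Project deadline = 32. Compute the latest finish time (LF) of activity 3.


LF(activity 3) = deadline - sum of successor durations
Successors: activities 4 through 5 with durations [10, 4]
Sum of successor durations = 14
LF = 32 - 14 = 18

18


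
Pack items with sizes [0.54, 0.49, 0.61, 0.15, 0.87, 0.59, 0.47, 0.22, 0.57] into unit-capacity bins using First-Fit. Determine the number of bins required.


Place items sequentially using First-Fit:
  Item 0.54 -> new Bin 1
  Item 0.49 -> new Bin 2
  Item 0.61 -> new Bin 3
  Item 0.15 -> Bin 1 (now 0.69)
  Item 0.87 -> new Bin 4
  Item 0.59 -> new Bin 5
  Item 0.47 -> Bin 2 (now 0.96)
  Item 0.22 -> Bin 1 (now 0.91)
  Item 0.57 -> new Bin 6
Total bins used = 6

6


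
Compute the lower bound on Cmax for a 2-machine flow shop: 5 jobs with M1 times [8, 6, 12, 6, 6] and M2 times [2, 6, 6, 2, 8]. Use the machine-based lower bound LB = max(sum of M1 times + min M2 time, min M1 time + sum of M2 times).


LB1 = sum(M1 times) + min(M2 times) = 38 + 2 = 40
LB2 = min(M1 times) + sum(M2 times) = 6 + 24 = 30
Lower bound = max(LB1, LB2) = max(40, 30) = 40

40


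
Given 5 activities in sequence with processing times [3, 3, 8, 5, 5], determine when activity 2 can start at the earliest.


Activity 2 starts after activities 1 through 1 complete.
Predecessor durations: [3]
ES = 3 = 3

3


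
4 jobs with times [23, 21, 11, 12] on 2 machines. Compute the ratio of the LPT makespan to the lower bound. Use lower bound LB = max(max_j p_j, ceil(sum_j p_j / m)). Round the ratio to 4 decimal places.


LPT order: [23, 21, 12, 11]
Machine loads after assignment: [34, 33]
LPT makespan = 34
Lower bound = max(max_job, ceil(total/2)) = max(23, 34) = 34
Ratio = 34 / 34 = 1.0

1.0


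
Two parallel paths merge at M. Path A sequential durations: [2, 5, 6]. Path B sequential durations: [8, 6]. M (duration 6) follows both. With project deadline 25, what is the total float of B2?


Forward pass: ES(B2) = sum of predecessors on chain B = 8
EF = ES + duration = 8 + 6 = 14
Backward pass: LF(M) = deadline = 25; LS(M) = 25 - 6 = 19
LF(B2) = LS(M) - sum(successors on chain B) = 19 - 0 = 19
LS = LF - duration = 19 - 6 = 13
Total float = LS - ES = 13 - 8 = 5

5


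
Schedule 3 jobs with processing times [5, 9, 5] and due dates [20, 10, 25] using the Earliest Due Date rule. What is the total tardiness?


Sort by due date (EDD order): [(9, 10), (5, 20), (5, 25)]
Compute completion times and tardiness:
  Job 1: p=9, d=10, C=9, tardiness=max(0,9-10)=0
  Job 2: p=5, d=20, C=14, tardiness=max(0,14-20)=0
  Job 3: p=5, d=25, C=19, tardiness=max(0,19-25)=0
Total tardiness = 0

0


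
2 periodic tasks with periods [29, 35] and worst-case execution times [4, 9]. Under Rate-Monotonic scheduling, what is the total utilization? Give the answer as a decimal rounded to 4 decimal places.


Compute individual utilizations (exact fractions):
  Task 1: C/T = 4/29 (approx. 0.1379)
  Task 2: C/T = 9/35 (approx. 0.2571)
Total utilization U = 4/29 + 9/35 = 401/1015
Rounded to 4 decimal places: U = 0.3951
RM (Liu & Layland) bound for 2 tasks = 0.828427; compare with U = 401/1015 (approx. 0.395074)
U <= bound, so schedulable by RM sufficient condition.

0.3951


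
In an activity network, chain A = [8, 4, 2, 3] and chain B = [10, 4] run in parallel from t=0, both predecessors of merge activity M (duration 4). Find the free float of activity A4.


ES(A4) = sum of predecessors on chain A = 14
EF(A4) = ES + duration = 14 + 3 = 17
Successor of A4 is M. ES(M) = max(sum(A), sum(B)) = max(17, 14) = 17
Free float = ES(successor) - EF(current) = 17 - 17 = 0

0


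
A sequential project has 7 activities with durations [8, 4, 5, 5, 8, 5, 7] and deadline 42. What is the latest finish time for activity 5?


LF(activity 5) = deadline - sum of successor durations
Successors: activities 6 through 7 with durations [5, 7]
Sum of successor durations = 12
LF = 42 - 12 = 30

30


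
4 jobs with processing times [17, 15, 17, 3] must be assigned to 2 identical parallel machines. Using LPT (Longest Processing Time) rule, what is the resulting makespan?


Sort jobs in decreasing order (LPT): [17, 17, 15, 3]
Assign each job to the least loaded machine:
  Machine 1: jobs [17, 15], load = 32
  Machine 2: jobs [17, 3], load = 20
Makespan = max load = 32

32


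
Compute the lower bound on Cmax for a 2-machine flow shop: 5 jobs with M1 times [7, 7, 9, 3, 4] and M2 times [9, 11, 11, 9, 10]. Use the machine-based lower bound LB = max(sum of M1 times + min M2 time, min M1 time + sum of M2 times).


LB1 = sum(M1 times) + min(M2 times) = 30 + 9 = 39
LB2 = min(M1 times) + sum(M2 times) = 3 + 50 = 53
Lower bound = max(LB1, LB2) = max(39, 53) = 53

53


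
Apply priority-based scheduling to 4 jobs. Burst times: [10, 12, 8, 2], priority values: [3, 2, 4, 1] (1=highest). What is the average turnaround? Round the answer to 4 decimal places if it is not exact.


Sort by priority (ascending = highest first):
Order: [(1, 2), (2, 12), (3, 10), (4, 8)]
Completion times:
  Priority 1, burst=2, C=2
  Priority 2, burst=12, C=14
  Priority 3, burst=10, C=24
  Priority 4, burst=8, C=32
Average turnaround = 72/4 = 18.0

18.0


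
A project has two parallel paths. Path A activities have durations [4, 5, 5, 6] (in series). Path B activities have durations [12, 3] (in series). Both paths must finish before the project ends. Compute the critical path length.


Path A total = 4 + 5 + 5 + 6 = 20
Path B total = 12 + 3 = 15
Critical path = longest path = max(20, 15) = 20

20


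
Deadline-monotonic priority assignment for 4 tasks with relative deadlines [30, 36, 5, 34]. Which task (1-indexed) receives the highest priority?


Sort tasks by relative deadline (ascending):
  Task 3: deadline = 5
  Task 1: deadline = 30
  Task 4: deadline = 34
  Task 2: deadline = 36
Priority order (highest first): [3, 1, 4, 2]
Highest priority task = 3

3


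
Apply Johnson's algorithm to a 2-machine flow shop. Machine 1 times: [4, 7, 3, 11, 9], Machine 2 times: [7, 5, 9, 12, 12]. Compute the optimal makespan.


Apply Johnson's rule:
  Group 1 (a <= b): [(3, 3, 9), (1, 4, 7), (5, 9, 12), (4, 11, 12)]
  Group 2 (a > b): [(2, 7, 5)]
Optimal job order: [3, 1, 5, 4, 2]
Schedule:
  Job 3: M1 done at 3, M2 done at 12
  Job 1: M1 done at 7, M2 done at 19
  Job 5: M1 done at 16, M2 done at 31
  Job 4: M1 done at 27, M2 done at 43
  Job 2: M1 done at 34, M2 done at 48
Makespan = 48

48


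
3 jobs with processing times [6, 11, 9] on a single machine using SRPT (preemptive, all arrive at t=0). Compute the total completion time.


Since all jobs arrive at t=0, SRPT equals SPT ordering.
SPT order: [6, 9, 11]
Completion times:
  Job 1: p=6, C=6
  Job 2: p=9, C=15
  Job 3: p=11, C=26
Total completion time = 6 + 15 + 26 = 47

47


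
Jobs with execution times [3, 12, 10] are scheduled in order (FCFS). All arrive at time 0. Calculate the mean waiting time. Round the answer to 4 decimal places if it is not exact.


FCFS order (as given): [3, 12, 10]
Waiting times:
  Job 1: wait = 0
  Job 2: wait = 3
  Job 3: wait = 15
Sum of waiting times = 18
Average waiting time = 18/3 = 6.0

6.0


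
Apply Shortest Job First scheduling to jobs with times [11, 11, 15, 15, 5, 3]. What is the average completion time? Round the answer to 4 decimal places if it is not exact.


SJF order (ascending): [3, 5, 11, 11, 15, 15]
Completion times:
  Job 1: burst=3, C=3
  Job 2: burst=5, C=8
  Job 3: burst=11, C=19
  Job 4: burst=11, C=30
  Job 5: burst=15, C=45
  Job 6: burst=15, C=60
Average completion = 165/6 = 27.5

27.5


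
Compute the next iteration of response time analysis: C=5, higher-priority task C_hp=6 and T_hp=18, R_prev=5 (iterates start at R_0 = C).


R_next = C + ceil(R_prev / T_hp) * C_hp
ceil(5 / 18) = ceil(0.2778) = 1
Interference = 1 * 6 = 6
R_next = 5 + 6 = 11

11


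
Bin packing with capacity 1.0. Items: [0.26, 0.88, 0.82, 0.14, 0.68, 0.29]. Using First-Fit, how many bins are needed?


Place items sequentially using First-Fit:
  Item 0.26 -> new Bin 1
  Item 0.88 -> new Bin 2
  Item 0.82 -> new Bin 3
  Item 0.14 -> Bin 1 (now 0.4)
  Item 0.68 -> new Bin 4
  Item 0.29 -> Bin 1 (now 0.69)
Total bins used = 4

4


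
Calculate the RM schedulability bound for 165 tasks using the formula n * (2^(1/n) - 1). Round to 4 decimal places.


Compute 2^(1/165) = 1.0042097281
Subtract 1: 1.0042097281 - 1 = 0.0042097281
Multiply by n: 165 * 0.0042097281 = 0.6946051365
Round to 4 dp: 0.6946

0.6946


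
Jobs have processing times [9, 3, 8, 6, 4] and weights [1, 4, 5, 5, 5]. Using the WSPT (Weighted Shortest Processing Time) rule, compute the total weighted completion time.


Compute p/w ratios and sort ascending (WSPT): [(3, 4), (4, 5), (6, 5), (8, 5), (9, 1)]
Compute weighted completion times:
  Job (p=3,w=4): C=3, w*C=4*3=12
  Job (p=4,w=5): C=7, w*C=5*7=35
  Job (p=6,w=5): C=13, w*C=5*13=65
  Job (p=8,w=5): C=21, w*C=5*21=105
  Job (p=9,w=1): C=30, w*C=1*30=30
Total weighted completion time = 247

247
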